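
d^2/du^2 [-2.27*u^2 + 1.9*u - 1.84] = -4.54000000000000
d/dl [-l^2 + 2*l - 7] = 2 - 2*l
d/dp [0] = 0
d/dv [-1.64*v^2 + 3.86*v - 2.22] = 3.86 - 3.28*v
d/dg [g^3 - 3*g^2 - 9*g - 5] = 3*g^2 - 6*g - 9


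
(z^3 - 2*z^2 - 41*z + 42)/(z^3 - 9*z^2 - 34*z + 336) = (z - 1)/(z - 8)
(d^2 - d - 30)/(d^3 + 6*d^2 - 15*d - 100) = (d - 6)/(d^2 + d - 20)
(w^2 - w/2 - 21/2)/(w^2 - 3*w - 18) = (w - 7/2)/(w - 6)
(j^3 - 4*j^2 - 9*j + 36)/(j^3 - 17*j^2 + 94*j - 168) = (j^2 - 9)/(j^2 - 13*j + 42)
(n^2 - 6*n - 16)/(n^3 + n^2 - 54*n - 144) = (n + 2)/(n^2 + 9*n + 18)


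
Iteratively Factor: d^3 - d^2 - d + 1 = (d - 1)*(d^2 - 1) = (d - 1)*(d + 1)*(d - 1)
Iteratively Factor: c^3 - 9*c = (c + 3)*(c^2 - 3*c) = (c - 3)*(c + 3)*(c)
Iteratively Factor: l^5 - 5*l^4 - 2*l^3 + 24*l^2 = (l)*(l^4 - 5*l^3 - 2*l^2 + 24*l) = l*(l - 3)*(l^3 - 2*l^2 - 8*l) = l*(l - 4)*(l - 3)*(l^2 + 2*l) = l^2*(l - 4)*(l - 3)*(l + 2)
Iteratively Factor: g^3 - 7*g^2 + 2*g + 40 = (g - 4)*(g^2 - 3*g - 10) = (g - 5)*(g - 4)*(g + 2)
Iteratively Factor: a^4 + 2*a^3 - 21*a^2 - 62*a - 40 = (a + 4)*(a^3 - 2*a^2 - 13*a - 10) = (a + 1)*(a + 4)*(a^2 - 3*a - 10) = (a + 1)*(a + 2)*(a + 4)*(a - 5)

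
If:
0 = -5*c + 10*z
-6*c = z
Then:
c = 0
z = 0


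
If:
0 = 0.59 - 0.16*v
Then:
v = 3.69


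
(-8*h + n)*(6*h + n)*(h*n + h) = -48*h^3*n - 48*h^3 - 2*h^2*n^2 - 2*h^2*n + h*n^3 + h*n^2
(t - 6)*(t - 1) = t^2 - 7*t + 6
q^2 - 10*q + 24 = (q - 6)*(q - 4)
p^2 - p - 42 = (p - 7)*(p + 6)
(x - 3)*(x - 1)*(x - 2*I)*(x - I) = x^4 - 4*x^3 - 3*I*x^3 + x^2 + 12*I*x^2 + 8*x - 9*I*x - 6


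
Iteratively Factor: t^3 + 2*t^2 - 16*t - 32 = (t - 4)*(t^2 + 6*t + 8) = (t - 4)*(t + 2)*(t + 4)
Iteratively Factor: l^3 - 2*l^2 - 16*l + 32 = (l - 4)*(l^2 + 2*l - 8) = (l - 4)*(l - 2)*(l + 4)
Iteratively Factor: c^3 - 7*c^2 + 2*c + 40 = (c - 5)*(c^2 - 2*c - 8) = (c - 5)*(c - 4)*(c + 2)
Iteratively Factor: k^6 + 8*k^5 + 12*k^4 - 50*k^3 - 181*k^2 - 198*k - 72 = (k + 1)*(k^5 + 7*k^4 + 5*k^3 - 55*k^2 - 126*k - 72) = (k - 3)*(k + 1)*(k^4 + 10*k^3 + 35*k^2 + 50*k + 24) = (k - 3)*(k + 1)*(k + 3)*(k^3 + 7*k^2 + 14*k + 8) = (k - 3)*(k + 1)*(k + 3)*(k + 4)*(k^2 + 3*k + 2) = (k - 3)*(k + 1)*(k + 2)*(k + 3)*(k + 4)*(k + 1)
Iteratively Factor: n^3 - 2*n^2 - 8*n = (n)*(n^2 - 2*n - 8) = n*(n + 2)*(n - 4)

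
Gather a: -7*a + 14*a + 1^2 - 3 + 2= 7*a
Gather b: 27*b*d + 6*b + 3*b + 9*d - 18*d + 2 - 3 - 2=b*(27*d + 9) - 9*d - 3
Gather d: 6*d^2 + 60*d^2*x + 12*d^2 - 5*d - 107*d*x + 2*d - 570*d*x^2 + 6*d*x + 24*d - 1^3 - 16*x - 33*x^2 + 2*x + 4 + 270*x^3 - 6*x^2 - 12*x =d^2*(60*x + 18) + d*(-570*x^2 - 101*x + 21) + 270*x^3 - 39*x^2 - 26*x + 3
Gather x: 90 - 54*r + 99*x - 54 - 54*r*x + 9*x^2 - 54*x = -54*r + 9*x^2 + x*(45 - 54*r) + 36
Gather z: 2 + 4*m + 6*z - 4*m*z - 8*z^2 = 4*m - 8*z^2 + z*(6 - 4*m) + 2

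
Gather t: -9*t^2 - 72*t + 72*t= -9*t^2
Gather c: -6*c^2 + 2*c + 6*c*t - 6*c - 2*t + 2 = -6*c^2 + c*(6*t - 4) - 2*t + 2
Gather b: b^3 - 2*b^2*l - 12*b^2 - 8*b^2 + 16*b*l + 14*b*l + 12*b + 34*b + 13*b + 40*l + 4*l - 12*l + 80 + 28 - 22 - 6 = b^3 + b^2*(-2*l - 20) + b*(30*l + 59) + 32*l + 80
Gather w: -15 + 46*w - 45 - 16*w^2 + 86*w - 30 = -16*w^2 + 132*w - 90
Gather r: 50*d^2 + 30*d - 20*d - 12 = 50*d^2 + 10*d - 12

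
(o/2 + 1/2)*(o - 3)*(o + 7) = o^3/2 + 5*o^2/2 - 17*o/2 - 21/2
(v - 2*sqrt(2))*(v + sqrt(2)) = v^2 - sqrt(2)*v - 4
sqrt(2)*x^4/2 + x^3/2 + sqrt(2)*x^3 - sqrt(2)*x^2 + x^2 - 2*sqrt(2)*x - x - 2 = (x + 2)*(x - sqrt(2))*(x + sqrt(2)/2)*(sqrt(2)*x/2 + 1)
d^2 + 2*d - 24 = (d - 4)*(d + 6)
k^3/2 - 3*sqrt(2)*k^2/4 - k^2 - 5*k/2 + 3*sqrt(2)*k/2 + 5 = (k/2 + sqrt(2)/2)*(k - 2)*(k - 5*sqrt(2)/2)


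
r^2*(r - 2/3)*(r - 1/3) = r^4 - r^3 + 2*r^2/9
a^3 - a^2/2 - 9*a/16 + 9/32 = (a - 3/4)*(a - 1/2)*(a + 3/4)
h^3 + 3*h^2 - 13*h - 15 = (h - 3)*(h + 1)*(h + 5)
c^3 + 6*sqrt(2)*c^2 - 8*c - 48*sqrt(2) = (c - 2*sqrt(2))*(c + 2*sqrt(2))*(c + 6*sqrt(2))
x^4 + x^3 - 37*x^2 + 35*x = x*(x - 5)*(x - 1)*(x + 7)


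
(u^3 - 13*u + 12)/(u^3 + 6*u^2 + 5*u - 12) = (u - 3)/(u + 3)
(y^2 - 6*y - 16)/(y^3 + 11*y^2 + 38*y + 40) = (y - 8)/(y^2 + 9*y + 20)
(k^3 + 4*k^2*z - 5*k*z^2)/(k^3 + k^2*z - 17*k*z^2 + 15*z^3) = k/(k - 3*z)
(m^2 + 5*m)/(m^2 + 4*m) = (m + 5)/(m + 4)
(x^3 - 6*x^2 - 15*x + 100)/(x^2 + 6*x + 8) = (x^2 - 10*x + 25)/(x + 2)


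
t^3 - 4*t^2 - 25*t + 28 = (t - 7)*(t - 1)*(t + 4)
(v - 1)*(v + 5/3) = v^2 + 2*v/3 - 5/3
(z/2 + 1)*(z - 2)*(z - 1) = z^3/2 - z^2/2 - 2*z + 2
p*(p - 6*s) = p^2 - 6*p*s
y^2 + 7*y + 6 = (y + 1)*(y + 6)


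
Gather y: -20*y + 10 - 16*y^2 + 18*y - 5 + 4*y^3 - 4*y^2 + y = 4*y^3 - 20*y^2 - y + 5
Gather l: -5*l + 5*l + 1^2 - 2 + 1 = 0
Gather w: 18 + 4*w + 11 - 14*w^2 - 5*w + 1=-14*w^2 - w + 30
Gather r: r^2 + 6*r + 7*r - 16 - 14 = r^2 + 13*r - 30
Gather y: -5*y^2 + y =-5*y^2 + y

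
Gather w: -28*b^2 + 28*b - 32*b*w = -28*b^2 - 32*b*w + 28*b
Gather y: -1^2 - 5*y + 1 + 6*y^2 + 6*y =6*y^2 + y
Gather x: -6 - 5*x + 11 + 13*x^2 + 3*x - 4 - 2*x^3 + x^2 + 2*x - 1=-2*x^3 + 14*x^2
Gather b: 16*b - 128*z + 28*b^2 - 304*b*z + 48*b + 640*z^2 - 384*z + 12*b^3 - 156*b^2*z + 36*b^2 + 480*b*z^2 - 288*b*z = 12*b^3 + b^2*(64 - 156*z) + b*(480*z^2 - 592*z + 64) + 640*z^2 - 512*z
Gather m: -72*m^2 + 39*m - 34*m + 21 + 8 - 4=-72*m^2 + 5*m + 25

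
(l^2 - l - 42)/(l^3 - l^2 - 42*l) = 1/l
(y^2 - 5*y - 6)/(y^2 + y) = (y - 6)/y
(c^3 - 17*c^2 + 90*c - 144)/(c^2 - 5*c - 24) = (c^2 - 9*c + 18)/(c + 3)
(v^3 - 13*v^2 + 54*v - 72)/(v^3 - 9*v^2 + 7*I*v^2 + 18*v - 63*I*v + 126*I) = (v - 4)/(v + 7*I)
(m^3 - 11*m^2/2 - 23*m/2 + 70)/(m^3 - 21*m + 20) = (2*m^2 - 3*m - 35)/(2*(m^2 + 4*m - 5))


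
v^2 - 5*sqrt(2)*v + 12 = (v - 3*sqrt(2))*(v - 2*sqrt(2))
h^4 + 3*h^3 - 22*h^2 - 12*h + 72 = (h - 3)*(h - 2)*(h + 2)*(h + 6)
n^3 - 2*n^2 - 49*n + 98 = (n - 7)*(n - 2)*(n + 7)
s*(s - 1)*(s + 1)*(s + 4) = s^4 + 4*s^3 - s^2 - 4*s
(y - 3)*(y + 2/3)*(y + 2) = y^3 - y^2/3 - 20*y/3 - 4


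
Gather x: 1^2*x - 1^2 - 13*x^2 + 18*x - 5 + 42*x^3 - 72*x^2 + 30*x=42*x^3 - 85*x^2 + 49*x - 6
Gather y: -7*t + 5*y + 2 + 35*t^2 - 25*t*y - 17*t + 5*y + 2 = 35*t^2 - 24*t + y*(10 - 25*t) + 4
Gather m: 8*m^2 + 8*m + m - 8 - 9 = 8*m^2 + 9*m - 17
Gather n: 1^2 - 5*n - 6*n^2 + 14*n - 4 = -6*n^2 + 9*n - 3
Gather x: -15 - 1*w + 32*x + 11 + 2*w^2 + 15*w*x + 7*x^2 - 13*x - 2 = 2*w^2 - w + 7*x^2 + x*(15*w + 19) - 6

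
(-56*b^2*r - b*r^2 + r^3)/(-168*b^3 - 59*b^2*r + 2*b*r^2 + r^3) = r/(3*b + r)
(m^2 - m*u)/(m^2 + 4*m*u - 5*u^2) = m/(m + 5*u)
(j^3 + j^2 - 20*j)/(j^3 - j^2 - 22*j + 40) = j/(j - 2)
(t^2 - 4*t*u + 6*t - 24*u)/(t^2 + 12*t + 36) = (t - 4*u)/(t + 6)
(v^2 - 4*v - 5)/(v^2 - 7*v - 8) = (v - 5)/(v - 8)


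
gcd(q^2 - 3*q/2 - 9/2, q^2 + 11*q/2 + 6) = q + 3/2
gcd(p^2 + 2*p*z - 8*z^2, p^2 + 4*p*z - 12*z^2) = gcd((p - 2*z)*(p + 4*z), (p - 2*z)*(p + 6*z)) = -p + 2*z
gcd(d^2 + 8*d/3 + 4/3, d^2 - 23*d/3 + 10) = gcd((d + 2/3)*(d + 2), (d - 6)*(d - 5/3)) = 1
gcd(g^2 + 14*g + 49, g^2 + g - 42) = g + 7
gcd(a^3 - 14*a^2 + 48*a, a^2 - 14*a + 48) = a^2 - 14*a + 48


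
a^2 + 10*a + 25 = (a + 5)^2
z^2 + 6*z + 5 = (z + 1)*(z + 5)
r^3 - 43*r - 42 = (r - 7)*(r + 1)*(r + 6)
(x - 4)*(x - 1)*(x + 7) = x^3 + 2*x^2 - 31*x + 28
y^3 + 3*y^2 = y^2*(y + 3)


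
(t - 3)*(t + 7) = t^2 + 4*t - 21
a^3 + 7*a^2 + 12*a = a*(a + 3)*(a + 4)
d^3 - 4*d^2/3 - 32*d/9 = d*(d - 8/3)*(d + 4/3)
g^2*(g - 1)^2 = g^4 - 2*g^3 + g^2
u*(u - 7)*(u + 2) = u^3 - 5*u^2 - 14*u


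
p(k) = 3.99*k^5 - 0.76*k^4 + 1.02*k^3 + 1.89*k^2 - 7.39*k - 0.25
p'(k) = 19.95*k^4 - 3.04*k^3 + 3.06*k^2 + 3.78*k - 7.39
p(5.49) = 19393.67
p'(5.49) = 17725.66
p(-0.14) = 0.82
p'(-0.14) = -7.84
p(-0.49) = 3.55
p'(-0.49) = -7.00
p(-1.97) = -115.99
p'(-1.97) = 320.76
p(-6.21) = -38105.45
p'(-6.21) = 30484.61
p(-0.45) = 3.26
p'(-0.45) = -7.38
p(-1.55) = -28.14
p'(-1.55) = 120.57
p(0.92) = -2.57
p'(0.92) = 10.60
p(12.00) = 979026.11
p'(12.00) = 408908.69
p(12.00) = 979026.11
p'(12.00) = 408908.69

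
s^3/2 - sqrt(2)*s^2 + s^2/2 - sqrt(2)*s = s*(s/2 + 1/2)*(s - 2*sqrt(2))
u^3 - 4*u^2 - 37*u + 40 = (u - 8)*(u - 1)*(u + 5)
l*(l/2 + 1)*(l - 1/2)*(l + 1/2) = l^4/2 + l^3 - l^2/8 - l/4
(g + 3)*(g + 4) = g^2 + 7*g + 12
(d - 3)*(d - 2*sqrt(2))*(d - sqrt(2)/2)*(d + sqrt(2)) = d^4 - 3*d^3 - 3*sqrt(2)*d^3/2 - 3*d^2 + 9*sqrt(2)*d^2/2 + 2*sqrt(2)*d + 9*d - 6*sqrt(2)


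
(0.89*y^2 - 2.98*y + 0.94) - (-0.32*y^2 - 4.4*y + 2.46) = 1.21*y^2 + 1.42*y - 1.52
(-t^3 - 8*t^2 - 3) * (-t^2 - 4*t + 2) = t^5 + 12*t^4 + 30*t^3 - 13*t^2 + 12*t - 6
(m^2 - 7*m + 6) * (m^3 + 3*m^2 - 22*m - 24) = m^5 - 4*m^4 - 37*m^3 + 148*m^2 + 36*m - 144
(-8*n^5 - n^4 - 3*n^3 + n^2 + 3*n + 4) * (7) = -56*n^5 - 7*n^4 - 21*n^3 + 7*n^2 + 21*n + 28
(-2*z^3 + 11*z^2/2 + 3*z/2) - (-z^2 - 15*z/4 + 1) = -2*z^3 + 13*z^2/2 + 21*z/4 - 1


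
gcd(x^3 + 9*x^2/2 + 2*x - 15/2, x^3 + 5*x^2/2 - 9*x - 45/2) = x^2 + 11*x/2 + 15/2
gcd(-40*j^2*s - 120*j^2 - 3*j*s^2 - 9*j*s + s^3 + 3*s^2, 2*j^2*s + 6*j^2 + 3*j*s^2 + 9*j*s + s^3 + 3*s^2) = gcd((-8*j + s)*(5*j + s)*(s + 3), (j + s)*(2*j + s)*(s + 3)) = s + 3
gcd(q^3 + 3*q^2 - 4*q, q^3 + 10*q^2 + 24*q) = q^2 + 4*q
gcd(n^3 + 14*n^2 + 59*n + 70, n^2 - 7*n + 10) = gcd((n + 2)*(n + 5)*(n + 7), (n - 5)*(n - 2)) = 1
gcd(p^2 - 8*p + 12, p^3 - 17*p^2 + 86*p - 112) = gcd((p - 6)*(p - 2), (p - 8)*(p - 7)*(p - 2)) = p - 2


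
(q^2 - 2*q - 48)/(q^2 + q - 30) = (q - 8)/(q - 5)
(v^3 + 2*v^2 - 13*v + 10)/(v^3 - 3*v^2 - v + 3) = (v^2 + 3*v - 10)/(v^2 - 2*v - 3)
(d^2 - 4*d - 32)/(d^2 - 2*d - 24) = (d - 8)/(d - 6)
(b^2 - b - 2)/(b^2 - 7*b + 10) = (b + 1)/(b - 5)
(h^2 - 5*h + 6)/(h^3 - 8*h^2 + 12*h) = (h - 3)/(h*(h - 6))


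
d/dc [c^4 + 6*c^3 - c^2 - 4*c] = 4*c^3 + 18*c^2 - 2*c - 4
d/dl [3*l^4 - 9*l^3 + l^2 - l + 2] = 12*l^3 - 27*l^2 + 2*l - 1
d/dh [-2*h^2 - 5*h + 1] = -4*h - 5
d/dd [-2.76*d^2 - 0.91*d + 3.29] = -5.52*d - 0.91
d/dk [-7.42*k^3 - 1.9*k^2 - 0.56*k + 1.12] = -22.26*k^2 - 3.8*k - 0.56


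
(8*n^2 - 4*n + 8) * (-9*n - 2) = -72*n^3 + 20*n^2 - 64*n - 16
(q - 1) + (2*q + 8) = 3*q + 7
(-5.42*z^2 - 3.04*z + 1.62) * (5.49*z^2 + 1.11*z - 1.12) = -29.7558*z^4 - 22.7058*z^3 + 11.5898*z^2 + 5.203*z - 1.8144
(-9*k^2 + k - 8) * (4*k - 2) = -36*k^3 + 22*k^2 - 34*k + 16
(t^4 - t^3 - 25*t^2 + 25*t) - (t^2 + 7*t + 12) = t^4 - t^3 - 26*t^2 + 18*t - 12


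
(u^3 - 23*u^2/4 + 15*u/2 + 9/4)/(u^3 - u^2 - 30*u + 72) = (4*u^2 - 11*u - 3)/(4*(u^2 + 2*u - 24))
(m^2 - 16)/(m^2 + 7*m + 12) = (m - 4)/(m + 3)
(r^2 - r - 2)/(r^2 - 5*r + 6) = (r + 1)/(r - 3)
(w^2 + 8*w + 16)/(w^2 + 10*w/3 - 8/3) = 3*(w + 4)/(3*w - 2)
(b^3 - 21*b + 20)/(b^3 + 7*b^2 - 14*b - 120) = (b - 1)/(b + 6)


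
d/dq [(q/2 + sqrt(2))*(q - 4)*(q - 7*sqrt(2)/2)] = 3*q^2/2 - 4*q - 3*sqrt(2)*q/2 - 7 + 3*sqrt(2)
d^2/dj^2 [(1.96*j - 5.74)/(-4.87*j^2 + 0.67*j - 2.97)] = (-(1.96*j - 5.74)*(9.74*j - 0.67)*(19.48*j - 1.34) + (57.2712*j - 58.534)*(4.87*j^2 - 0.67*j + 2.97))/(4.87*j^2 - 0.67*j + 2.97)^3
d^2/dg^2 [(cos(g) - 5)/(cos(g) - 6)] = (sin(g)^2 - 6*cos(g) + 1)/(cos(g) - 6)^3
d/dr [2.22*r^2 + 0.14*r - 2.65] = 4.44*r + 0.14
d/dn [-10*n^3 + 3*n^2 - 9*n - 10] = -30*n^2 + 6*n - 9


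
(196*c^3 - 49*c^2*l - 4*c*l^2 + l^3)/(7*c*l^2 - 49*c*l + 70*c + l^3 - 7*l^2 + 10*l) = (28*c^2 - 11*c*l + l^2)/(l^2 - 7*l + 10)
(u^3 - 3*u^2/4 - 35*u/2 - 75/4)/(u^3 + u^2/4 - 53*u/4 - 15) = (u - 5)/(u - 4)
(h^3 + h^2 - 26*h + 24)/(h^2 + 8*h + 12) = (h^2 - 5*h + 4)/(h + 2)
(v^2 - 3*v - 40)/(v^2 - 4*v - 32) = (v + 5)/(v + 4)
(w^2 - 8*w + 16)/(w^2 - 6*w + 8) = (w - 4)/(w - 2)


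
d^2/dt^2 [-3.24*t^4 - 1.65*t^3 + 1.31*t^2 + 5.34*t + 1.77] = -38.88*t^2 - 9.9*t + 2.62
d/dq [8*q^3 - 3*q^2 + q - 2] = 24*q^2 - 6*q + 1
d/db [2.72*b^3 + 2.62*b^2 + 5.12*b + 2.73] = 8.16*b^2 + 5.24*b + 5.12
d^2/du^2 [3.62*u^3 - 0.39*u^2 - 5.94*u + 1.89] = 21.72*u - 0.78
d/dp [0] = 0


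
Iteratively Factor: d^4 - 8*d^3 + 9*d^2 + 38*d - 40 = (d - 5)*(d^3 - 3*d^2 - 6*d + 8) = (d - 5)*(d + 2)*(d^2 - 5*d + 4) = (d - 5)*(d - 1)*(d + 2)*(d - 4)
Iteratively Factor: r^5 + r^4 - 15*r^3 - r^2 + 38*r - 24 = (r - 1)*(r^4 + 2*r^3 - 13*r^2 - 14*r + 24) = (r - 1)^2*(r^3 + 3*r^2 - 10*r - 24) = (r - 1)^2*(r + 4)*(r^2 - r - 6) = (r - 1)^2*(r + 2)*(r + 4)*(r - 3)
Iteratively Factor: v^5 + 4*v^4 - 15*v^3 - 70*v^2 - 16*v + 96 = (v + 3)*(v^4 + v^3 - 18*v^2 - 16*v + 32) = (v - 4)*(v + 3)*(v^3 + 5*v^2 + 2*v - 8) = (v - 4)*(v + 2)*(v + 3)*(v^2 + 3*v - 4) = (v - 4)*(v + 2)*(v + 3)*(v + 4)*(v - 1)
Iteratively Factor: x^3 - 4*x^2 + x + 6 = (x - 2)*(x^2 - 2*x - 3) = (x - 2)*(x + 1)*(x - 3)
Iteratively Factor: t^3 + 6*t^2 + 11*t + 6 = (t + 2)*(t^2 + 4*t + 3) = (t + 2)*(t + 3)*(t + 1)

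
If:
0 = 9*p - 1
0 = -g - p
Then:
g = -1/9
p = 1/9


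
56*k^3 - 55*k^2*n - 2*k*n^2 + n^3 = (-8*k + n)*(-k + n)*(7*k + n)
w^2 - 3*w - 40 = (w - 8)*(w + 5)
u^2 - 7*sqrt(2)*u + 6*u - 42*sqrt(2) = (u + 6)*(u - 7*sqrt(2))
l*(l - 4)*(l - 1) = l^3 - 5*l^2 + 4*l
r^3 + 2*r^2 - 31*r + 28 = (r - 4)*(r - 1)*(r + 7)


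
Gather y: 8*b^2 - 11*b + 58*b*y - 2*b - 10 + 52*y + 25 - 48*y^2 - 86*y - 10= 8*b^2 - 13*b - 48*y^2 + y*(58*b - 34) + 5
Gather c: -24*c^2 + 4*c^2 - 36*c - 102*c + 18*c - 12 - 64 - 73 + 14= -20*c^2 - 120*c - 135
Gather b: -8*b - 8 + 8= -8*b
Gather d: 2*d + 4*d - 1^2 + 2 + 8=6*d + 9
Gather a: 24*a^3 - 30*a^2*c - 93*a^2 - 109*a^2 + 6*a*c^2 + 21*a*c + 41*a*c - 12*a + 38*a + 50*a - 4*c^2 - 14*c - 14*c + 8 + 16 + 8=24*a^3 + a^2*(-30*c - 202) + a*(6*c^2 + 62*c + 76) - 4*c^2 - 28*c + 32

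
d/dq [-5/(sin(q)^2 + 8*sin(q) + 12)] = 10*(sin(q) + 4)*cos(q)/(sin(q)^2 + 8*sin(q) + 12)^2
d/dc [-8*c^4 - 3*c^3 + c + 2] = -32*c^3 - 9*c^2 + 1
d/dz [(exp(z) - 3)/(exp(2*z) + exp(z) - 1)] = (-(exp(z) - 3)*(2*exp(z) + 1) + exp(2*z) + exp(z) - 1)*exp(z)/(exp(2*z) + exp(z) - 1)^2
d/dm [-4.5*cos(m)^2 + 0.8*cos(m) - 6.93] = (9.0*cos(m) - 0.8)*sin(m)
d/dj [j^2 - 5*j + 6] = 2*j - 5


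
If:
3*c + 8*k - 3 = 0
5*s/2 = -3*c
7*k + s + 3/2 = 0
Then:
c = 55/51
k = -1/34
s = -22/17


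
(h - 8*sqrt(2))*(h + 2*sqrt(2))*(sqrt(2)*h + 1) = sqrt(2)*h^3 - 11*h^2 - 38*sqrt(2)*h - 32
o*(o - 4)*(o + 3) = o^3 - o^2 - 12*o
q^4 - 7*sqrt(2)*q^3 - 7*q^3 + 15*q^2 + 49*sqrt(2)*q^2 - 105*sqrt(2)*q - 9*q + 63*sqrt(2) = (q - 3)^2*(q - 1)*(q - 7*sqrt(2))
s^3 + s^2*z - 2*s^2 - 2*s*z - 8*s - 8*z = (s - 4)*(s + 2)*(s + z)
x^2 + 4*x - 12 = (x - 2)*(x + 6)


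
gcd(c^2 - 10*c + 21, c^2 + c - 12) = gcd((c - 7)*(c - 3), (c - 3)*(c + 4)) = c - 3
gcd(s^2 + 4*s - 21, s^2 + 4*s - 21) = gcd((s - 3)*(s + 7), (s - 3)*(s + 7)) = s^2 + 4*s - 21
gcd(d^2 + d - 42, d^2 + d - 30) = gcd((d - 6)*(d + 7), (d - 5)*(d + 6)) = 1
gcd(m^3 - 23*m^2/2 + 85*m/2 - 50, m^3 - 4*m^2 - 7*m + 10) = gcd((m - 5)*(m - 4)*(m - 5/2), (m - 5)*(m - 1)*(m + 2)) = m - 5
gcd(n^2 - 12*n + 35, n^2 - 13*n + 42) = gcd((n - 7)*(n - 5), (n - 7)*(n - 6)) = n - 7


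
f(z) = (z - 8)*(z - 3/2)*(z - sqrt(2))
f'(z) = (z - 8)*(z - 3/2) + (z - 8)*(z - sqrt(2)) + (z - 3/2)*(z - sqrt(2)) = 3*z^2 - 19*z - 2*sqrt(2)*z + 12 + 19*sqrt(2)/2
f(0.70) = -4.17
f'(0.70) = 11.63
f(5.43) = -40.56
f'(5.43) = -4.64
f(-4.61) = -464.15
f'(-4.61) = 189.82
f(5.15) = -38.86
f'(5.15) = -7.41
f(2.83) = -9.74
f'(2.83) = -12.31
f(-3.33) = -259.62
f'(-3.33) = 131.39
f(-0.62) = -37.17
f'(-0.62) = 40.12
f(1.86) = -0.99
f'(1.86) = -4.79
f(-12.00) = -3621.84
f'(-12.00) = 719.38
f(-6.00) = -778.49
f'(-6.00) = 264.41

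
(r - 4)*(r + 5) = r^2 + r - 20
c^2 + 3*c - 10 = (c - 2)*(c + 5)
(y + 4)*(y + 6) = y^2 + 10*y + 24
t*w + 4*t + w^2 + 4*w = (t + w)*(w + 4)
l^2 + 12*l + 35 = (l + 5)*(l + 7)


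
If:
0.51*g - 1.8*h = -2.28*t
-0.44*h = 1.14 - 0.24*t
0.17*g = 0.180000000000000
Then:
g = 1.06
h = -4.78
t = -4.01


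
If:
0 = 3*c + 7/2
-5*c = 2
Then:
No Solution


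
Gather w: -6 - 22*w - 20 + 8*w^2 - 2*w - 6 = 8*w^2 - 24*w - 32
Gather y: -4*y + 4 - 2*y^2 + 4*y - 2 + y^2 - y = -y^2 - y + 2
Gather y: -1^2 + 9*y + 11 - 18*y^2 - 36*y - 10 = -18*y^2 - 27*y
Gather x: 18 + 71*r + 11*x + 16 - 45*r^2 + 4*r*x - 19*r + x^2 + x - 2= -45*r^2 + 52*r + x^2 + x*(4*r + 12) + 32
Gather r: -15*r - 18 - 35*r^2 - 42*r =-35*r^2 - 57*r - 18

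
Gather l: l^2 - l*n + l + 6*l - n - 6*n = l^2 + l*(7 - n) - 7*n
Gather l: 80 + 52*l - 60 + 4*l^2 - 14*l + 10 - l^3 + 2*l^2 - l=-l^3 + 6*l^2 + 37*l + 30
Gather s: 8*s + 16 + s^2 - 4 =s^2 + 8*s + 12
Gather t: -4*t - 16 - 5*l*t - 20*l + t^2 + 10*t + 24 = -20*l + t^2 + t*(6 - 5*l) + 8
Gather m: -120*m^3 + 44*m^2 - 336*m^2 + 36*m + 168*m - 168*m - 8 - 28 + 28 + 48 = -120*m^3 - 292*m^2 + 36*m + 40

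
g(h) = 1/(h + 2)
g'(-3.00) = -1.00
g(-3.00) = -1.00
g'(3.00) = -0.04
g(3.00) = 0.20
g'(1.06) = -0.11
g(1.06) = 0.33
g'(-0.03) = -0.26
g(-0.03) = 0.51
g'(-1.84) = -39.06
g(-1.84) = 6.25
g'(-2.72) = -1.93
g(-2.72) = -1.39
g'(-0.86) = -0.77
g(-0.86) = 0.88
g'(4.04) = -0.03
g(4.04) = 0.17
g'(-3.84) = -0.30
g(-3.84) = -0.54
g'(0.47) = -0.16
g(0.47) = 0.40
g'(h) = -1/(h + 2)^2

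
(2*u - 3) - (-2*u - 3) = 4*u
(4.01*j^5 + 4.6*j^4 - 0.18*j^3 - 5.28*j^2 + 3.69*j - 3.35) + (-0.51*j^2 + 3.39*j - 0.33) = 4.01*j^5 + 4.6*j^4 - 0.18*j^3 - 5.79*j^2 + 7.08*j - 3.68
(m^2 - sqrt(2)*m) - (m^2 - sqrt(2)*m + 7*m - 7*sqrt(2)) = -7*m + 7*sqrt(2)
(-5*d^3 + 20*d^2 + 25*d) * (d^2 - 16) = -5*d^5 + 20*d^4 + 105*d^3 - 320*d^2 - 400*d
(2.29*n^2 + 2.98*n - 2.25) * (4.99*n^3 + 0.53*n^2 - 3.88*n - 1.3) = 11.4271*n^5 + 16.0839*n^4 - 18.5333*n^3 - 15.7319*n^2 + 4.856*n + 2.925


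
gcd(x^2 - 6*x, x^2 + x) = x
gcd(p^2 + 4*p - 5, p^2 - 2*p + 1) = p - 1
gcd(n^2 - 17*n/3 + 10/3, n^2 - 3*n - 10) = n - 5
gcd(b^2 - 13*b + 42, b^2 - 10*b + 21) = b - 7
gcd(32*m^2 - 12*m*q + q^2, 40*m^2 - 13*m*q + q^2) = -8*m + q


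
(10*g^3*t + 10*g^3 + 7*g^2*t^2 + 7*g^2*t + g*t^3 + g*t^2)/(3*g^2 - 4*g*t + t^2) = g*(10*g^2*t + 10*g^2 + 7*g*t^2 + 7*g*t + t^3 + t^2)/(3*g^2 - 4*g*t + t^2)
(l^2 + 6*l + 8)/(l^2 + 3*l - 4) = (l + 2)/(l - 1)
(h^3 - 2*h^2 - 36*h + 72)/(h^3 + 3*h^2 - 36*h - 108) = (h - 2)/(h + 3)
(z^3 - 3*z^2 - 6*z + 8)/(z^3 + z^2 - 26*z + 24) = (z + 2)/(z + 6)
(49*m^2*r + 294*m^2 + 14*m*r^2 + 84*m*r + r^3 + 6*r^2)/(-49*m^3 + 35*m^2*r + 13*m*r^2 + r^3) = (r + 6)/(-m + r)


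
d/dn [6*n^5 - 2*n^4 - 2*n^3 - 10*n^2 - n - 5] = 30*n^4 - 8*n^3 - 6*n^2 - 20*n - 1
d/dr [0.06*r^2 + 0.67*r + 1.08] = 0.12*r + 0.67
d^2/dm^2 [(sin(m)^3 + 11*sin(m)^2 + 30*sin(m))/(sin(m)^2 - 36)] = (-sin(m)^4 + 18*sin(m)^3 - 174*sin(m)^2 - 180*sin(m) + 132)/(sin(m) - 6)^3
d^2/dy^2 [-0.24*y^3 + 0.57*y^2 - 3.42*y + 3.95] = 1.14 - 1.44*y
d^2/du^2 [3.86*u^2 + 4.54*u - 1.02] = 7.72000000000000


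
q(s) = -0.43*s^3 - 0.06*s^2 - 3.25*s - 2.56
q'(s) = -1.29*s^2 - 0.12*s - 3.25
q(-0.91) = 0.67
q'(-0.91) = -4.21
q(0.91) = -5.89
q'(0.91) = -4.43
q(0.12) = -2.95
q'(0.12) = -3.28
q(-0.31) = -1.55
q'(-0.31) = -3.34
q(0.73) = -5.13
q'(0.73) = -4.03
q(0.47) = -4.15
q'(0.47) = -3.59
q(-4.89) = 62.18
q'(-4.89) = -33.51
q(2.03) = -13.00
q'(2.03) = -8.81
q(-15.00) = 1483.94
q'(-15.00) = -291.70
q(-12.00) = 770.84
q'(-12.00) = -187.57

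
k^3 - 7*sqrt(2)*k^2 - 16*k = k*(k - 8*sqrt(2))*(k + sqrt(2))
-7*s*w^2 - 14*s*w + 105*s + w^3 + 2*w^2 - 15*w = (-7*s + w)*(w - 3)*(w + 5)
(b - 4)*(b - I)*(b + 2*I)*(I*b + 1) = I*b^4 - 4*I*b^3 + 3*I*b^2 + 2*b - 12*I*b - 8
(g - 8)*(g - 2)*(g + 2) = g^3 - 8*g^2 - 4*g + 32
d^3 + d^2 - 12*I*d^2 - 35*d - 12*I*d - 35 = (d + 1)*(d - 7*I)*(d - 5*I)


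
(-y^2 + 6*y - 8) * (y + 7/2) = -y^3 + 5*y^2/2 + 13*y - 28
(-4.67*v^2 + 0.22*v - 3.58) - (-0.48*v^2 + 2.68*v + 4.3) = -4.19*v^2 - 2.46*v - 7.88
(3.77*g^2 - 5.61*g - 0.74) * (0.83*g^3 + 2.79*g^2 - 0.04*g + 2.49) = 3.1291*g^5 + 5.862*g^4 - 16.4169*g^3 + 7.5471*g^2 - 13.9393*g - 1.8426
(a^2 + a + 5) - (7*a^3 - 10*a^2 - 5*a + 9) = -7*a^3 + 11*a^2 + 6*a - 4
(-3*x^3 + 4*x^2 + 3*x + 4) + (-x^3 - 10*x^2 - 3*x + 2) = -4*x^3 - 6*x^2 + 6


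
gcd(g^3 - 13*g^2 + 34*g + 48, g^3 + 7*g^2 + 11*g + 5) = g + 1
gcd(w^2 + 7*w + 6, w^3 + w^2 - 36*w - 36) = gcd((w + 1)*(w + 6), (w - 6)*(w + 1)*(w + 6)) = w^2 + 7*w + 6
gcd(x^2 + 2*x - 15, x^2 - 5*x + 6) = x - 3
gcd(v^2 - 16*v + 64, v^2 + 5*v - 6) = 1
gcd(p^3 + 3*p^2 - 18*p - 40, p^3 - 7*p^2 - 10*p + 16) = p + 2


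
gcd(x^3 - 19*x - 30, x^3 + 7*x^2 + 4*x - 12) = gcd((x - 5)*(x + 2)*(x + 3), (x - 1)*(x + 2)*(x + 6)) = x + 2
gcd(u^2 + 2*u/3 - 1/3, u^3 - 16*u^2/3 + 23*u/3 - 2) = u - 1/3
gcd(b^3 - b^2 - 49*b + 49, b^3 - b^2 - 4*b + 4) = b - 1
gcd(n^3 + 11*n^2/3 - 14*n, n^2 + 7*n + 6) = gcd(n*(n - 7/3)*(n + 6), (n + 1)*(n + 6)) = n + 6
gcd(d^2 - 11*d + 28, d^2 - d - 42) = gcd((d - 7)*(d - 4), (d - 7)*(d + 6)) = d - 7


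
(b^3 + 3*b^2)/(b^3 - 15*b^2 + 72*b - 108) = b^2*(b + 3)/(b^3 - 15*b^2 + 72*b - 108)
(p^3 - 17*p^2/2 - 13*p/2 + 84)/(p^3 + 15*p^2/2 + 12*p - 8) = (2*p^3 - 17*p^2 - 13*p + 168)/(2*p^3 + 15*p^2 + 24*p - 16)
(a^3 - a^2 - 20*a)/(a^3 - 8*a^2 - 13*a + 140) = a/(a - 7)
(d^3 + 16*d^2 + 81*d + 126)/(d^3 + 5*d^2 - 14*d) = (d^2 + 9*d + 18)/(d*(d - 2))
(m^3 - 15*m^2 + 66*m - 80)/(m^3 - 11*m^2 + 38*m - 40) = (m - 8)/(m - 4)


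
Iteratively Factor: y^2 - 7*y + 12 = (y - 4)*(y - 3)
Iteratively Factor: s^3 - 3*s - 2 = (s + 1)*(s^2 - s - 2) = (s + 1)^2*(s - 2)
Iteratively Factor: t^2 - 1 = (t - 1)*(t + 1)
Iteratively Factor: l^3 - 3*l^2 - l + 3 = (l - 3)*(l^2 - 1) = (l - 3)*(l - 1)*(l + 1)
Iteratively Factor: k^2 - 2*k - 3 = (k + 1)*(k - 3)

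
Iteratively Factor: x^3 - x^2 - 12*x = (x - 4)*(x^2 + 3*x) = x*(x - 4)*(x + 3)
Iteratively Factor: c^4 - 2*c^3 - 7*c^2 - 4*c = (c - 4)*(c^3 + 2*c^2 + c) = (c - 4)*(c + 1)*(c^2 + c) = (c - 4)*(c + 1)^2*(c)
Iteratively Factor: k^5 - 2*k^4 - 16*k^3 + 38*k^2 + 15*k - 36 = (k - 3)*(k^4 + k^3 - 13*k^2 - k + 12) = (k - 3)^2*(k^3 + 4*k^2 - k - 4) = (k - 3)^2*(k + 4)*(k^2 - 1) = (k - 3)^2*(k + 1)*(k + 4)*(k - 1)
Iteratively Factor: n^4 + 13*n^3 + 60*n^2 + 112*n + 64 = (n + 4)*(n^3 + 9*n^2 + 24*n + 16) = (n + 4)^2*(n^2 + 5*n + 4) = (n + 4)^3*(n + 1)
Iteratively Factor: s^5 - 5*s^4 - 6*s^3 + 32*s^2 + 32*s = (s - 4)*(s^4 - s^3 - 10*s^2 - 8*s) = (s - 4)*(s + 2)*(s^3 - 3*s^2 - 4*s) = (s - 4)*(s + 1)*(s + 2)*(s^2 - 4*s) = s*(s - 4)*(s + 1)*(s + 2)*(s - 4)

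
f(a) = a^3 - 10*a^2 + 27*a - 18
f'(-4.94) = 199.01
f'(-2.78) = 105.79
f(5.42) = -6.20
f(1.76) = 4.00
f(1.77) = 4.01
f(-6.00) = -756.00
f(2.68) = 1.78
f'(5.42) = 6.73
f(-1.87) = -110.00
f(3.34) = -2.12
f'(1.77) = 1.00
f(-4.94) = -515.97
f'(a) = 3*a^2 - 20*a + 27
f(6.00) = 0.00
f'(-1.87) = 74.89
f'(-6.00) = 255.00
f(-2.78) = -191.83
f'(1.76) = 1.09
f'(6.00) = 15.00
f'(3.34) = -6.33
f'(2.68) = -5.05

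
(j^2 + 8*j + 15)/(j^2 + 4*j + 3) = (j + 5)/(j + 1)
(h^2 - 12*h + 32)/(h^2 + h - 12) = (h^2 - 12*h + 32)/(h^2 + h - 12)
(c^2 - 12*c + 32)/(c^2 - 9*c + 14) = (c^2 - 12*c + 32)/(c^2 - 9*c + 14)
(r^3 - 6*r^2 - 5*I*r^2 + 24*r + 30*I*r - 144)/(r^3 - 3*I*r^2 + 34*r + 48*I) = (r - 6)/(r + 2*I)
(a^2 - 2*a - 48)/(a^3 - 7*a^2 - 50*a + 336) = (a + 6)/(a^2 + a - 42)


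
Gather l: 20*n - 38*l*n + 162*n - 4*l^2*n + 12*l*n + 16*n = -4*l^2*n - 26*l*n + 198*n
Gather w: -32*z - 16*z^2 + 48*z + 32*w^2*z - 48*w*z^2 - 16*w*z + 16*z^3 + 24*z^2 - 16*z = 32*w^2*z + w*(-48*z^2 - 16*z) + 16*z^3 + 8*z^2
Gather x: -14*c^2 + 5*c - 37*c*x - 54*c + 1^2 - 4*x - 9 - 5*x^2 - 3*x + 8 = -14*c^2 - 49*c - 5*x^2 + x*(-37*c - 7)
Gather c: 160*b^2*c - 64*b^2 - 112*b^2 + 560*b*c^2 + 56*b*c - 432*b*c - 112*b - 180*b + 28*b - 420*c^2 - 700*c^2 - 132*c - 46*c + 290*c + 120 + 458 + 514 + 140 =-176*b^2 - 264*b + c^2*(560*b - 1120) + c*(160*b^2 - 376*b + 112) + 1232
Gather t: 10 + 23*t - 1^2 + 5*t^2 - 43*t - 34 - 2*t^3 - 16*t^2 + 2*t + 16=-2*t^3 - 11*t^2 - 18*t - 9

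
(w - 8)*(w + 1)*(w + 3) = w^3 - 4*w^2 - 29*w - 24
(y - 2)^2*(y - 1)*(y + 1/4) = y^4 - 19*y^3/4 + 27*y^2/4 - 2*y - 1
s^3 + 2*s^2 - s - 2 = (s - 1)*(s + 1)*(s + 2)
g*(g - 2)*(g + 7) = g^3 + 5*g^2 - 14*g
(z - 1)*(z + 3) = z^2 + 2*z - 3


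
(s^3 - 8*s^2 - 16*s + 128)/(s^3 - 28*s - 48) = (s^2 - 12*s + 32)/(s^2 - 4*s - 12)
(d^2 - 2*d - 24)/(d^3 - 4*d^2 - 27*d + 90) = (d + 4)/(d^2 + 2*d - 15)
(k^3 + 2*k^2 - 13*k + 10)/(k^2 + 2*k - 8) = (k^2 + 4*k - 5)/(k + 4)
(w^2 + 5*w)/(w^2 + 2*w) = (w + 5)/(w + 2)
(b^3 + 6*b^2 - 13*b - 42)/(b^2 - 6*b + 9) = (b^2 + 9*b + 14)/(b - 3)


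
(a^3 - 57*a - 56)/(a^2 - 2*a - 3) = (a^2 - a - 56)/(a - 3)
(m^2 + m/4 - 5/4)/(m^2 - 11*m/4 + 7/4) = (4*m + 5)/(4*m - 7)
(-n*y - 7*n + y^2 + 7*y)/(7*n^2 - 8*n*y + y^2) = (y + 7)/(-7*n + y)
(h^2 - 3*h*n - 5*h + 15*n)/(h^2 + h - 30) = (h - 3*n)/(h + 6)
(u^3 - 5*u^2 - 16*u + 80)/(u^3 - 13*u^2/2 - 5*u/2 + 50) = 2*(u + 4)/(2*u + 5)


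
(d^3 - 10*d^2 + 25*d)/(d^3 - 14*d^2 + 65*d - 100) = d/(d - 4)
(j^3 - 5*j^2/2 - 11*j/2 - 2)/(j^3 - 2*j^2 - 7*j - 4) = (j + 1/2)/(j + 1)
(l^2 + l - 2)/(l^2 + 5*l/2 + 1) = 2*(l - 1)/(2*l + 1)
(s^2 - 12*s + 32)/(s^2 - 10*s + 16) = (s - 4)/(s - 2)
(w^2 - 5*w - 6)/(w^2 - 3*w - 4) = (w - 6)/(w - 4)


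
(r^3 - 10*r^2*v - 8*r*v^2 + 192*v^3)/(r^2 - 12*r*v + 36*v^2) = (r^2 - 4*r*v - 32*v^2)/(r - 6*v)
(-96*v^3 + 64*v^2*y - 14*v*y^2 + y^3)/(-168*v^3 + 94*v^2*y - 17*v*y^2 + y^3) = (-4*v + y)/(-7*v + y)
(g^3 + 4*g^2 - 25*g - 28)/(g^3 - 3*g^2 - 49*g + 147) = (g^2 - 3*g - 4)/(g^2 - 10*g + 21)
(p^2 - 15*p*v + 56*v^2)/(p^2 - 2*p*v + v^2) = (p^2 - 15*p*v + 56*v^2)/(p^2 - 2*p*v + v^2)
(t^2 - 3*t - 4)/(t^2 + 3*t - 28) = (t + 1)/(t + 7)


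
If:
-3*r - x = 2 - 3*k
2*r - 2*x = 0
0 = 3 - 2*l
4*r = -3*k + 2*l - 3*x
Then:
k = 26/33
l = 3/2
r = 1/11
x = 1/11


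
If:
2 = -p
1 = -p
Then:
No Solution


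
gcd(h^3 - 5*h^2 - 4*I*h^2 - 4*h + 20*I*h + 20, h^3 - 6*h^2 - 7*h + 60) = h - 5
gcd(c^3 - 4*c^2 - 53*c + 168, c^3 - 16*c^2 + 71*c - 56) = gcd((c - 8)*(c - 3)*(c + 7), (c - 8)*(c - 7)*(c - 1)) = c - 8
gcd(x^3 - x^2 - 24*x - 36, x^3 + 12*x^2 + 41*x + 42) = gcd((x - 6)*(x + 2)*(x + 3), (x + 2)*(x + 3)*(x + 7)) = x^2 + 5*x + 6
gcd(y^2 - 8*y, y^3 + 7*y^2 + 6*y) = y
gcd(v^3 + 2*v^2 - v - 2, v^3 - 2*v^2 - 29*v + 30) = v - 1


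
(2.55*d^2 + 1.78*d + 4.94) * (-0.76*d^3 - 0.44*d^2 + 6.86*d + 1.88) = -1.938*d^5 - 2.4748*d^4 + 12.9554*d^3 + 14.8312*d^2 + 37.2348*d + 9.2872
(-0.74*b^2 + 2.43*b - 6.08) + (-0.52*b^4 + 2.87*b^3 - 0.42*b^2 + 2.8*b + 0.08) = -0.52*b^4 + 2.87*b^3 - 1.16*b^2 + 5.23*b - 6.0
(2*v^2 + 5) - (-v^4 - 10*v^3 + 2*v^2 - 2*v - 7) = v^4 + 10*v^3 + 2*v + 12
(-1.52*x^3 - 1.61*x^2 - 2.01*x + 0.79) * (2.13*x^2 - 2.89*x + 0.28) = -3.2376*x^5 + 0.9635*x^4 - 0.0539999999999985*x^3 + 7.0408*x^2 - 2.8459*x + 0.2212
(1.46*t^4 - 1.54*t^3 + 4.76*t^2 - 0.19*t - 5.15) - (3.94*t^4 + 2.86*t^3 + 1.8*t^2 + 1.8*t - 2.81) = -2.48*t^4 - 4.4*t^3 + 2.96*t^2 - 1.99*t - 2.34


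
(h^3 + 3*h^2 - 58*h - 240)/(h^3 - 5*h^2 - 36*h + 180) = (h^2 - 3*h - 40)/(h^2 - 11*h + 30)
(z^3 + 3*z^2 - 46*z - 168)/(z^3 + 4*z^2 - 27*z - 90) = (z^2 - 3*z - 28)/(z^2 - 2*z - 15)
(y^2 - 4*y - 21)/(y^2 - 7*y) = (y + 3)/y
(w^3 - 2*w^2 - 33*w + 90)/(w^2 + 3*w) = (w^3 - 2*w^2 - 33*w + 90)/(w*(w + 3))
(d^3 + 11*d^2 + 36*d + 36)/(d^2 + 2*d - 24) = (d^2 + 5*d + 6)/(d - 4)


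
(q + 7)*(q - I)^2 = q^3 + 7*q^2 - 2*I*q^2 - q - 14*I*q - 7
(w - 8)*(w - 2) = w^2 - 10*w + 16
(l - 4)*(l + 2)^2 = l^3 - 12*l - 16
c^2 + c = c*(c + 1)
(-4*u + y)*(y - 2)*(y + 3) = -4*u*y^2 - 4*u*y + 24*u + y^3 + y^2 - 6*y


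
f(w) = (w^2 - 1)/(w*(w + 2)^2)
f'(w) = 2/(w + 2)^2 - 2*(w^2 - 1)/(w*(w + 2)^3) - (w^2 - 1)/(w^2*(w + 2)^2) = (-w^3 + 2*w^2 + 3*w + 2)/(w^2*(w^3 + 6*w^2 + 12*w + 8))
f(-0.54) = 0.62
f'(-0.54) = 1.23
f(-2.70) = -4.75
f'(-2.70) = -11.26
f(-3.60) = -1.30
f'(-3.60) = -1.20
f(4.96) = 0.10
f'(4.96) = -0.01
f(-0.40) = 0.82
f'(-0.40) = 1.81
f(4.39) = 0.10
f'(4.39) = -0.01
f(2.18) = 0.10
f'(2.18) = 0.02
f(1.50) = 0.07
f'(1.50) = 0.08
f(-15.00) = -0.09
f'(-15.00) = -0.00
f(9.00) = 0.07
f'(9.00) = 0.00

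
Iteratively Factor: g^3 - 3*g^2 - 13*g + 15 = (g - 5)*(g^2 + 2*g - 3) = (g - 5)*(g + 3)*(g - 1)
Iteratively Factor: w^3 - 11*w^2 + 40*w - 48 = (w - 4)*(w^2 - 7*w + 12) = (w - 4)^2*(w - 3)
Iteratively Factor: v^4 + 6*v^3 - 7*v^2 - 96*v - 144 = (v + 4)*(v^3 + 2*v^2 - 15*v - 36) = (v + 3)*(v + 4)*(v^2 - v - 12) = (v - 4)*(v + 3)*(v + 4)*(v + 3)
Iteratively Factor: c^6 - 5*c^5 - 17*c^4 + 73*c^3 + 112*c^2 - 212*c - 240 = (c + 2)*(c^5 - 7*c^4 - 3*c^3 + 79*c^2 - 46*c - 120) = (c - 4)*(c + 2)*(c^4 - 3*c^3 - 15*c^2 + 19*c + 30) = (c - 5)*(c - 4)*(c + 2)*(c^3 + 2*c^2 - 5*c - 6) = (c - 5)*(c - 4)*(c - 2)*(c + 2)*(c^2 + 4*c + 3) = (c - 5)*(c - 4)*(c - 2)*(c + 2)*(c + 3)*(c + 1)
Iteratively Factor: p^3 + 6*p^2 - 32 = (p + 4)*(p^2 + 2*p - 8) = (p - 2)*(p + 4)*(p + 4)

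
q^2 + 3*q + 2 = (q + 1)*(q + 2)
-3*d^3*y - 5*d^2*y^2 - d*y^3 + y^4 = y*(-3*d + y)*(d + y)^2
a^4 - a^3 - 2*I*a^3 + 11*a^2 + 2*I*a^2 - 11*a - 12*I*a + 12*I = (a - 1)*(a - 4*I)*(a - I)*(a + 3*I)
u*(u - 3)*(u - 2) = u^3 - 5*u^2 + 6*u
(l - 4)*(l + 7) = l^2 + 3*l - 28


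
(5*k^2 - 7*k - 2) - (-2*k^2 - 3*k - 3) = 7*k^2 - 4*k + 1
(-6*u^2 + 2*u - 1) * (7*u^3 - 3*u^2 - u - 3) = -42*u^5 + 32*u^4 - 7*u^3 + 19*u^2 - 5*u + 3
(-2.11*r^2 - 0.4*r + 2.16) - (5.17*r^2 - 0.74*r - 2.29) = -7.28*r^2 + 0.34*r + 4.45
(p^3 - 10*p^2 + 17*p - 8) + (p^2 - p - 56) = p^3 - 9*p^2 + 16*p - 64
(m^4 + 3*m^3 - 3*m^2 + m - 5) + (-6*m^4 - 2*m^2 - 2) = -5*m^4 + 3*m^3 - 5*m^2 + m - 7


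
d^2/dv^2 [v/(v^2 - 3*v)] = 2/(v^3 - 9*v^2 + 27*v - 27)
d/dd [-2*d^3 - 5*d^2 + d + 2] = -6*d^2 - 10*d + 1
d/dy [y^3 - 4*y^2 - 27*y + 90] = 3*y^2 - 8*y - 27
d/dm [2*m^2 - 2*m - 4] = 4*m - 2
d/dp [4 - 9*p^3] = -27*p^2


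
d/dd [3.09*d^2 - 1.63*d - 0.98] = 6.18*d - 1.63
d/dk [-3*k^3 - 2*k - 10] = -9*k^2 - 2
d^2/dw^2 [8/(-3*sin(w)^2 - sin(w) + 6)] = 8*(36*sin(w)^4 + 9*sin(w)^3 + 19*sin(w)^2 - 12*sin(w) - 38)/(3*sin(w)^2 + sin(w) - 6)^3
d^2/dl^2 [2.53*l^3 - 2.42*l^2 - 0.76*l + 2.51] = 15.18*l - 4.84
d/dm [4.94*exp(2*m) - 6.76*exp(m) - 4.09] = (9.88*exp(m) - 6.76)*exp(m)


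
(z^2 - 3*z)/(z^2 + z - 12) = z/(z + 4)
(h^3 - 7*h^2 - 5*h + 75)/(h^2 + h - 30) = (h^2 - 2*h - 15)/(h + 6)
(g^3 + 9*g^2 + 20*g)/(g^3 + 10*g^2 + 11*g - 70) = g*(g + 4)/(g^2 + 5*g - 14)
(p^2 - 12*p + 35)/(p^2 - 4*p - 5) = (p - 7)/(p + 1)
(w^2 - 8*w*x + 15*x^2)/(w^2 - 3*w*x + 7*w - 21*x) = (w - 5*x)/(w + 7)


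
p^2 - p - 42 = (p - 7)*(p + 6)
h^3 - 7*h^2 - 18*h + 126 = (h - 7)*(h - 3*sqrt(2))*(h + 3*sqrt(2))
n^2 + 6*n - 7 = (n - 1)*(n + 7)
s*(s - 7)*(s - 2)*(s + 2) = s^4 - 7*s^3 - 4*s^2 + 28*s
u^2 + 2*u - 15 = (u - 3)*(u + 5)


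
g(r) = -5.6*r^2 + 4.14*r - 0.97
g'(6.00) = -63.06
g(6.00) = -177.73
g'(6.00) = -63.06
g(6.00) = -177.73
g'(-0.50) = 9.74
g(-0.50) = -4.44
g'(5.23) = -54.44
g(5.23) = -132.49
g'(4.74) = -48.95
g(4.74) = -107.16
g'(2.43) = -23.08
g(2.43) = -23.98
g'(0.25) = 1.34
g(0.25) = -0.28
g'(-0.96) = 14.89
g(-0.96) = -10.11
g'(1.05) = -7.62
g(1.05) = -2.80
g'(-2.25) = 29.34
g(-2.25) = -38.64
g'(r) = 4.14 - 11.2*r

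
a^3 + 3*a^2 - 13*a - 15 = (a - 3)*(a + 1)*(a + 5)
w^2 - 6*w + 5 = (w - 5)*(w - 1)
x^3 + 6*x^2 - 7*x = x*(x - 1)*(x + 7)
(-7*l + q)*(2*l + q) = -14*l^2 - 5*l*q + q^2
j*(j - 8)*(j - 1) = j^3 - 9*j^2 + 8*j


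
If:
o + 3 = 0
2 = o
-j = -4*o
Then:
No Solution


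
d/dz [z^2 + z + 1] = 2*z + 1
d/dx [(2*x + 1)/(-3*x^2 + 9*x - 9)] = (2*x^2 + 2*x - 9)/(3*(x^4 - 6*x^3 + 15*x^2 - 18*x + 9))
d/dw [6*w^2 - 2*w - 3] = 12*w - 2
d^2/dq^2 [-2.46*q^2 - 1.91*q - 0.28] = -4.92000000000000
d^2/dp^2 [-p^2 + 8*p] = -2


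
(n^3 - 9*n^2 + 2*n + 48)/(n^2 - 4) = (n^2 - 11*n + 24)/(n - 2)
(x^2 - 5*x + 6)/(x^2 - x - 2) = (x - 3)/(x + 1)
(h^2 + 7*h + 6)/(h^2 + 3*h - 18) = (h + 1)/(h - 3)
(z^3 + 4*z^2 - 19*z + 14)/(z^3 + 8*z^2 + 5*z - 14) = (z - 2)/(z + 2)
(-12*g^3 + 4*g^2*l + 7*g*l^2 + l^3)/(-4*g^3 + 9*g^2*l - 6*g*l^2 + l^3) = (12*g^2 + 8*g*l + l^2)/(4*g^2 - 5*g*l + l^2)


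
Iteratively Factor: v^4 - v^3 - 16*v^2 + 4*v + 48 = (v - 4)*(v^3 + 3*v^2 - 4*v - 12) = (v - 4)*(v + 3)*(v^2 - 4) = (v - 4)*(v + 2)*(v + 3)*(v - 2)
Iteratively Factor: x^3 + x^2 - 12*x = (x)*(x^2 + x - 12) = x*(x - 3)*(x + 4)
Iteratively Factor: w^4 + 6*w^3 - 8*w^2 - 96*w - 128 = (w + 2)*(w^3 + 4*w^2 - 16*w - 64) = (w + 2)*(w + 4)*(w^2 - 16) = (w + 2)*(w + 4)^2*(w - 4)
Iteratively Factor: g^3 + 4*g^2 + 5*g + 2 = (g + 2)*(g^2 + 2*g + 1) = (g + 1)*(g + 2)*(g + 1)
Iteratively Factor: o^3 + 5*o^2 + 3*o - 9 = (o + 3)*(o^2 + 2*o - 3) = (o - 1)*(o + 3)*(o + 3)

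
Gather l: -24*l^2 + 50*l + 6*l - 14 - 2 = -24*l^2 + 56*l - 16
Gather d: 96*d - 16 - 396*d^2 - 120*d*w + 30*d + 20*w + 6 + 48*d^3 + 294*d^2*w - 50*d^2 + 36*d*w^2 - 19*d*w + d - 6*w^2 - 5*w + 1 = 48*d^3 + d^2*(294*w - 446) + d*(36*w^2 - 139*w + 127) - 6*w^2 + 15*w - 9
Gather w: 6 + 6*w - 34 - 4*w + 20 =2*w - 8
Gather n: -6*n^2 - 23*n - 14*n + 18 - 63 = -6*n^2 - 37*n - 45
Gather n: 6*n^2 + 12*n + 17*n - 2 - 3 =6*n^2 + 29*n - 5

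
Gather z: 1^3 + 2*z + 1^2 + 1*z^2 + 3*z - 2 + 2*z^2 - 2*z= 3*z^2 + 3*z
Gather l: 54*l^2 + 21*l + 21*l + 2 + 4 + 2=54*l^2 + 42*l + 8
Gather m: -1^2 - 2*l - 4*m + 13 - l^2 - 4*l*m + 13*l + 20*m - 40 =-l^2 + 11*l + m*(16 - 4*l) - 28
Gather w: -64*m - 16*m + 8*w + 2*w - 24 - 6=-80*m + 10*w - 30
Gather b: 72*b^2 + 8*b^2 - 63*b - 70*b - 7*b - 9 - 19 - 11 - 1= 80*b^2 - 140*b - 40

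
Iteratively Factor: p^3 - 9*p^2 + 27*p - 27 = (p - 3)*(p^2 - 6*p + 9) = (p - 3)^2*(p - 3)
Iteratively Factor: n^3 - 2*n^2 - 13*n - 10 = (n + 2)*(n^2 - 4*n - 5) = (n - 5)*(n + 2)*(n + 1)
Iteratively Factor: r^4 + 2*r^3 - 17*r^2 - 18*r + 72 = (r + 4)*(r^3 - 2*r^2 - 9*r + 18) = (r - 2)*(r + 4)*(r^2 - 9) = (r - 3)*(r - 2)*(r + 4)*(r + 3)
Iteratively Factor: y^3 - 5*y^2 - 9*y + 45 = (y - 5)*(y^2 - 9) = (y - 5)*(y + 3)*(y - 3)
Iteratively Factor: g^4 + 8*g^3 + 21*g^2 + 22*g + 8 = (g + 4)*(g^3 + 4*g^2 + 5*g + 2) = (g + 1)*(g + 4)*(g^2 + 3*g + 2) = (g + 1)^2*(g + 4)*(g + 2)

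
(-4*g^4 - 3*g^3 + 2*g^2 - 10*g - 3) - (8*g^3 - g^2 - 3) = -4*g^4 - 11*g^3 + 3*g^2 - 10*g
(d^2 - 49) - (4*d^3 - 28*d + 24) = -4*d^3 + d^2 + 28*d - 73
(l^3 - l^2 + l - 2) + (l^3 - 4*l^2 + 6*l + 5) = 2*l^3 - 5*l^2 + 7*l + 3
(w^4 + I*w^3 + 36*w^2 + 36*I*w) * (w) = w^5 + I*w^4 + 36*w^3 + 36*I*w^2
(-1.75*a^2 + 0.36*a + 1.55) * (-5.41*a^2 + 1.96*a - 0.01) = 9.4675*a^4 - 5.3776*a^3 - 7.6624*a^2 + 3.0344*a - 0.0155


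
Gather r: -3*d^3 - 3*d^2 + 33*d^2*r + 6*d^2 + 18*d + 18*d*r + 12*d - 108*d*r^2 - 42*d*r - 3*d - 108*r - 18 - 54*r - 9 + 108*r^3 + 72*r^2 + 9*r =-3*d^3 + 3*d^2 + 27*d + 108*r^3 + r^2*(72 - 108*d) + r*(33*d^2 - 24*d - 153) - 27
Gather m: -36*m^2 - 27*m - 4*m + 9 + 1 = -36*m^2 - 31*m + 10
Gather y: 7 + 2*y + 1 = 2*y + 8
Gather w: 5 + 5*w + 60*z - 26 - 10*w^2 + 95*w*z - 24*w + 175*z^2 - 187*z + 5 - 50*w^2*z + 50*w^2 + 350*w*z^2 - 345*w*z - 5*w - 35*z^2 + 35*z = w^2*(40 - 50*z) + w*(350*z^2 - 250*z - 24) + 140*z^2 - 92*z - 16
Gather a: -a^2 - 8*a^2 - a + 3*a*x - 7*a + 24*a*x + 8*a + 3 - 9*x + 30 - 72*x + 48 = -9*a^2 + 27*a*x - 81*x + 81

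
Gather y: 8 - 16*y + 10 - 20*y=18 - 36*y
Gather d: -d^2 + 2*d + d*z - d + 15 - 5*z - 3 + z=-d^2 + d*(z + 1) - 4*z + 12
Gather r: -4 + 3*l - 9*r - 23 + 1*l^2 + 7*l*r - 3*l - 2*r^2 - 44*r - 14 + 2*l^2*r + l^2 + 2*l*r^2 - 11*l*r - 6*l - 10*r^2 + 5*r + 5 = 2*l^2 - 6*l + r^2*(2*l - 12) + r*(2*l^2 - 4*l - 48) - 36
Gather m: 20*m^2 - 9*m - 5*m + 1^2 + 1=20*m^2 - 14*m + 2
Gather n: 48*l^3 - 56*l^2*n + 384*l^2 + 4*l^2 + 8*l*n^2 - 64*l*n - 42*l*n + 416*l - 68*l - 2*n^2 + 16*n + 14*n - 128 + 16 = 48*l^3 + 388*l^2 + 348*l + n^2*(8*l - 2) + n*(-56*l^2 - 106*l + 30) - 112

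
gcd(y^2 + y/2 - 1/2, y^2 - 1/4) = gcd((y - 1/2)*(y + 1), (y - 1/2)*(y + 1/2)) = y - 1/2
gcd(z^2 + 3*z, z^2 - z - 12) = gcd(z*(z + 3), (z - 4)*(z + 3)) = z + 3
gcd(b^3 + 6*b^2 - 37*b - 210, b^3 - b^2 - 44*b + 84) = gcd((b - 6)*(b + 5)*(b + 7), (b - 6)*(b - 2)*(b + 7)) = b^2 + b - 42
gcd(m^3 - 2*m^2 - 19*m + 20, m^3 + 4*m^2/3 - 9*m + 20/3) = m^2 + 3*m - 4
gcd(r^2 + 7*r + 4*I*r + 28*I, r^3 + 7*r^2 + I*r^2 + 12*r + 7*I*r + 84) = r^2 + r*(7 + 4*I) + 28*I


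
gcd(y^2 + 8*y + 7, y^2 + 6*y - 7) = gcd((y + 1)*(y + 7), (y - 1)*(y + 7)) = y + 7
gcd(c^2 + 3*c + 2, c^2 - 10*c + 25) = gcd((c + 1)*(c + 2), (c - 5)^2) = 1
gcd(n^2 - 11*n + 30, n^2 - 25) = n - 5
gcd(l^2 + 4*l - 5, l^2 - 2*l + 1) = l - 1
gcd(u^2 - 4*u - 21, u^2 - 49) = u - 7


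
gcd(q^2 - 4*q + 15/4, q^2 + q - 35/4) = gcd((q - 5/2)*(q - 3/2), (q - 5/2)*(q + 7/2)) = q - 5/2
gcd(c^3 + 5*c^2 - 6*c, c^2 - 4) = 1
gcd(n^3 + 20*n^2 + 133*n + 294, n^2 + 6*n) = n + 6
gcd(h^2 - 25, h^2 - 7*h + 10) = h - 5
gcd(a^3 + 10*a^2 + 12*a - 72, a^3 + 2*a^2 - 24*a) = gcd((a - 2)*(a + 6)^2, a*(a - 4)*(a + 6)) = a + 6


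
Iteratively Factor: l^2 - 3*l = (l)*(l - 3)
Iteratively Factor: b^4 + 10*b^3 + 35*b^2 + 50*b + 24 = (b + 4)*(b^3 + 6*b^2 + 11*b + 6) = (b + 1)*(b + 4)*(b^2 + 5*b + 6) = (b + 1)*(b + 2)*(b + 4)*(b + 3)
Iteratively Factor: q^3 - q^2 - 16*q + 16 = (q + 4)*(q^2 - 5*q + 4) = (q - 1)*(q + 4)*(q - 4)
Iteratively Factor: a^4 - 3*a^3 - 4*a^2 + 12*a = (a)*(a^3 - 3*a^2 - 4*a + 12) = a*(a - 3)*(a^2 - 4) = a*(a - 3)*(a + 2)*(a - 2)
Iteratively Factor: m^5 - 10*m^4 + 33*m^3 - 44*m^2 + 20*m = (m - 2)*(m^4 - 8*m^3 + 17*m^2 - 10*m) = (m - 2)^2*(m^3 - 6*m^2 + 5*m) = (m - 5)*(m - 2)^2*(m^2 - m) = m*(m - 5)*(m - 2)^2*(m - 1)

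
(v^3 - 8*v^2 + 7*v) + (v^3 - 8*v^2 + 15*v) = 2*v^3 - 16*v^2 + 22*v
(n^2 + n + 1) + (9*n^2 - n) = 10*n^2 + 1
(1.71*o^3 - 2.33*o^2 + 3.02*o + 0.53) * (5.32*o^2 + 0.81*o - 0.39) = 9.0972*o^5 - 11.0105*o^4 + 13.5122*o^3 + 6.1745*o^2 - 0.7485*o - 0.2067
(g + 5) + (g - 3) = 2*g + 2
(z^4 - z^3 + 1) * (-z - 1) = -z^5 + z^3 - z - 1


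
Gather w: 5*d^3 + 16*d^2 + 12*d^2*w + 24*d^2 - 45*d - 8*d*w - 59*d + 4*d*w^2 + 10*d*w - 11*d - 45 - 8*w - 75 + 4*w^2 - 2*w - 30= 5*d^3 + 40*d^2 - 115*d + w^2*(4*d + 4) + w*(12*d^2 + 2*d - 10) - 150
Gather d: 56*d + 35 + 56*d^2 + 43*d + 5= 56*d^2 + 99*d + 40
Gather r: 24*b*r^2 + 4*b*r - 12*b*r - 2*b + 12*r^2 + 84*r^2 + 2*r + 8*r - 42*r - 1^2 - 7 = -2*b + r^2*(24*b + 96) + r*(-8*b - 32) - 8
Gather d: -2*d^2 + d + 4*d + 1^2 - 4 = -2*d^2 + 5*d - 3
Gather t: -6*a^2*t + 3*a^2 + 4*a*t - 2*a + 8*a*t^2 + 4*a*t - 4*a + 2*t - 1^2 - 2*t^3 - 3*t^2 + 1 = 3*a^2 - 6*a - 2*t^3 + t^2*(8*a - 3) + t*(-6*a^2 + 8*a + 2)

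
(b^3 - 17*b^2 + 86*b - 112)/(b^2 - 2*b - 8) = (-b^3 + 17*b^2 - 86*b + 112)/(-b^2 + 2*b + 8)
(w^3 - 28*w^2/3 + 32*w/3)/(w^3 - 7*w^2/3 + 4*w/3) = (w - 8)/(w - 1)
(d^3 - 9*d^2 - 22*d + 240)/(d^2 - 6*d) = d - 3 - 40/d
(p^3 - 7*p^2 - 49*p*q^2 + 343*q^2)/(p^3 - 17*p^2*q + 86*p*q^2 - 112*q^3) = (p^2 + 7*p*q - 7*p - 49*q)/(p^2 - 10*p*q + 16*q^2)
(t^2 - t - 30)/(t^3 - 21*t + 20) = (t - 6)/(t^2 - 5*t + 4)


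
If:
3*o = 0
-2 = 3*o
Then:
No Solution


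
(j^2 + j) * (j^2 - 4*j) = j^4 - 3*j^3 - 4*j^2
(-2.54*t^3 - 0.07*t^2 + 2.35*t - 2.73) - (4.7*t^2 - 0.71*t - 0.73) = -2.54*t^3 - 4.77*t^2 + 3.06*t - 2.0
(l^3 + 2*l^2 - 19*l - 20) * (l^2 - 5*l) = l^5 - 3*l^4 - 29*l^3 + 75*l^2 + 100*l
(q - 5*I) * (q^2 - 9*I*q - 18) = q^3 - 14*I*q^2 - 63*q + 90*I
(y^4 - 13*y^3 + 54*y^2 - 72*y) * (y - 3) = y^5 - 16*y^4 + 93*y^3 - 234*y^2 + 216*y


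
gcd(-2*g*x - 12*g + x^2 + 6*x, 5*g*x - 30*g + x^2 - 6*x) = 1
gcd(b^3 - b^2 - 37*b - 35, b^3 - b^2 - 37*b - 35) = b^3 - b^2 - 37*b - 35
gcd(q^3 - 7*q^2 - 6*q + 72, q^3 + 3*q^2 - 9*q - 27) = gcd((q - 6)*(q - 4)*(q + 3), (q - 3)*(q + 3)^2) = q + 3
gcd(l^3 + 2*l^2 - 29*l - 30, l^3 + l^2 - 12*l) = 1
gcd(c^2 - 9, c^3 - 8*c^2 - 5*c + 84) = c + 3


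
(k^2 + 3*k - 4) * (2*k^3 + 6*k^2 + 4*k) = 2*k^5 + 12*k^4 + 14*k^3 - 12*k^2 - 16*k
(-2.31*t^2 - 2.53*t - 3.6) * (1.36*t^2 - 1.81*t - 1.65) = -3.1416*t^4 + 0.7403*t^3 + 3.4948*t^2 + 10.6905*t + 5.94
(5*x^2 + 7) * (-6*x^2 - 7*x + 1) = -30*x^4 - 35*x^3 - 37*x^2 - 49*x + 7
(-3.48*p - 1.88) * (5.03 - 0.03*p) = 0.1044*p^2 - 17.448*p - 9.4564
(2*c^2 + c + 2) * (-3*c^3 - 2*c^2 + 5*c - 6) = -6*c^5 - 7*c^4 + 2*c^3 - 11*c^2 + 4*c - 12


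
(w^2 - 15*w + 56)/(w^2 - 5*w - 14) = (w - 8)/(w + 2)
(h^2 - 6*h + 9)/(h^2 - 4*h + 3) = (h - 3)/(h - 1)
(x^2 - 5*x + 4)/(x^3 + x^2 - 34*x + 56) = (x - 1)/(x^2 + 5*x - 14)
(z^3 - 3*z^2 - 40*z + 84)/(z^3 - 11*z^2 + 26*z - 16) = (z^2 - z - 42)/(z^2 - 9*z + 8)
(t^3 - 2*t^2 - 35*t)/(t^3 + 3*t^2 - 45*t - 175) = t/(t + 5)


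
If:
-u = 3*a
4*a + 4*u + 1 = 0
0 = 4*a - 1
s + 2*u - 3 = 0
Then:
No Solution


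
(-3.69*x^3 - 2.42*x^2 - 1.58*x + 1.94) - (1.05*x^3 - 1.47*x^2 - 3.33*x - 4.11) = -4.74*x^3 - 0.95*x^2 + 1.75*x + 6.05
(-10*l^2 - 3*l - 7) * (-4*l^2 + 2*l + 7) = 40*l^4 - 8*l^3 - 48*l^2 - 35*l - 49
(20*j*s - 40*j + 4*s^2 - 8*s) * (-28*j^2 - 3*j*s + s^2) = -560*j^3*s + 1120*j^3 - 172*j^2*s^2 + 344*j^2*s + 8*j*s^3 - 16*j*s^2 + 4*s^4 - 8*s^3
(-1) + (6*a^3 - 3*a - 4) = 6*a^3 - 3*a - 5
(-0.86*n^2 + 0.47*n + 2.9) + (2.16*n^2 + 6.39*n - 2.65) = 1.3*n^2 + 6.86*n + 0.25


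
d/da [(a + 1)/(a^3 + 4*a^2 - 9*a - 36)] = (a^3 + 4*a^2 - 9*a - (a + 1)*(3*a^2 + 8*a - 9) - 36)/(a^3 + 4*a^2 - 9*a - 36)^2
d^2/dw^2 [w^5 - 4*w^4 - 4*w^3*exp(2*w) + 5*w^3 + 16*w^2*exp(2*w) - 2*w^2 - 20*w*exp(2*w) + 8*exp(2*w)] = -16*w^3*exp(2*w) + 20*w^3 + 16*w^2*exp(2*w) - 48*w^2 + 24*w*exp(2*w) + 30*w - 16*exp(2*w) - 4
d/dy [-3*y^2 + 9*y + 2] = 9 - 6*y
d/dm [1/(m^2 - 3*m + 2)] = (3 - 2*m)/(m^2 - 3*m + 2)^2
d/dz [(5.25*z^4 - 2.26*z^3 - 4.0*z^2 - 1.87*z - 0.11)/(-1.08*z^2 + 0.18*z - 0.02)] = (-11.34*z^5 + 5.2758*z^4 - 1.2336*z^3 - 2.604*z^2 - 0.0776*z + 0.0572)/(1.1664*z^4 - 0.3888*z^3 + 0.0756*z^2 - 0.0072*z + 0.0004)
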